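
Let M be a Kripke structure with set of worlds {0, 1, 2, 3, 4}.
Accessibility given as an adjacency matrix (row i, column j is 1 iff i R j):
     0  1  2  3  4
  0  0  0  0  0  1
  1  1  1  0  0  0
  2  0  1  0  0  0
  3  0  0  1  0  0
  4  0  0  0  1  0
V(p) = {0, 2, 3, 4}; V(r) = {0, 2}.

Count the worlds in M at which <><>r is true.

3

Recall that <>ψ holds at a world iff ψ holds at some accessible world.
Let φ = <><>r. Evaluate φ at each world:
  0 (successors {4}): φ is false.
  1 (successors {0, 1}): φ is true.
  2 (successors {1}): φ is true.
  3 (successors {2}): φ is false.
  4 (successors {3}): φ is true.
For instance, at 1:
  At 1: <><>r requires <>r at some successor in {0, 1}.
    <>r holds at 1, so <><>r is true at 1.
      At 1: <>r requires r at some successor in {0, 1}.
        r holds at 0, so <>r is true at 1.
Satisfying worlds: {1, 2, 4}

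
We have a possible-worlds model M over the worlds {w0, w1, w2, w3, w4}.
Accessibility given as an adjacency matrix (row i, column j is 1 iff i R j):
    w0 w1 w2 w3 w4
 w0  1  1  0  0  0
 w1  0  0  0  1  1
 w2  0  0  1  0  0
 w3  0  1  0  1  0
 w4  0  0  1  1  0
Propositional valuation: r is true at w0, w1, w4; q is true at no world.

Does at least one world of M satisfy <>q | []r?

Let φ = <>q | []r. Evaluate φ at each world:
  w0 (successors {w0, w1}): φ is true.
  w1 (successors {w3, w4}): φ is false.
  w2 (successors {w2}): φ is false.
  w3 (successors {w1, w3}): φ is false.
  w4 (successors {w2, w3}): φ is false.
Detail at w0 (witness):
  At w0: <>q is false, []r is true, so <>q | []r is true.
    At w0: <>q requires q at some successor in {w0, w1}.
      At w0: q is false.
      At w1: q is false.
    So <>q is false at w0.
    At w0: []r requires r at every successor {w0, w1}.
      At w0: r is true.
      At w1: r is true.
    So []r is true at w0.

Yes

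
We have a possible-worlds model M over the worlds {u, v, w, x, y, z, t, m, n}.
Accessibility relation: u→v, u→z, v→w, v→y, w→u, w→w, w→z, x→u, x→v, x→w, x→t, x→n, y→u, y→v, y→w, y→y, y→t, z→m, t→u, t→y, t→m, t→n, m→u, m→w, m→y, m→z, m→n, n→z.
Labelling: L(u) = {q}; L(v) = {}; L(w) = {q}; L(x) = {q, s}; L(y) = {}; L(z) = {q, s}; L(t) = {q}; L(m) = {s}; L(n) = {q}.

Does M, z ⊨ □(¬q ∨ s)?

Yes

At z: □(¬q ∨ s) requires ¬q ∨ s at every successor {m}.
  At m: ¬q ∨ s is true.
So □(¬q ∨ s) is true at z.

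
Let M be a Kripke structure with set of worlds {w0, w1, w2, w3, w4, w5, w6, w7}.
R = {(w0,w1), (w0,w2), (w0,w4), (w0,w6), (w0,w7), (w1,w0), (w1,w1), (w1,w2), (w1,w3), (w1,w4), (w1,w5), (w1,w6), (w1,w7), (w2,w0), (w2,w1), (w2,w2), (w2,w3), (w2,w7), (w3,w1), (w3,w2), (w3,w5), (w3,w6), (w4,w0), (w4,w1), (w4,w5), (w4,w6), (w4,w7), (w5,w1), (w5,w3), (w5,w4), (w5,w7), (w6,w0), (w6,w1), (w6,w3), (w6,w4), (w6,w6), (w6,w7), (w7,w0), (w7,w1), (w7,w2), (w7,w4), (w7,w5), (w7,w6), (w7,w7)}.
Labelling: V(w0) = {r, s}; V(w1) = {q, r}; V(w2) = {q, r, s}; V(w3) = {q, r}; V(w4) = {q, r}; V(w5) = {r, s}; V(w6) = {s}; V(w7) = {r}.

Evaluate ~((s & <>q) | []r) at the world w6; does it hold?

No

Recall that []ψ holds at a world iff ψ holds at every accessible world, and <>ψ holds iff ψ holds at some accessible world.
At w6: (s & <>q) | []r is true, so ~((s & <>q) | []r) is false.
  At w6: s & <>q is true, []r is false, so (s & <>q) | []r is true.
    At w6: s is true, <>q is true, so s & <>q is true.
      At w6: <>q requires q at some successor in {w0, w1, w3, w4, w6, w7}.
        q holds at w1, so <>q is true at w6.
    At w6: []r requires r at every successor {w0, w1, w3, w4, w6, w7}.
      r fails at w6, so []r is false at w6.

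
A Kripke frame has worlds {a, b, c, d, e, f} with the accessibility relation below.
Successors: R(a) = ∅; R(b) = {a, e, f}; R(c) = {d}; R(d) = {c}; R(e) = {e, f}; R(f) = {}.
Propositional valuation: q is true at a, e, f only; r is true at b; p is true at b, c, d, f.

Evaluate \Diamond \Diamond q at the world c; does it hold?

No

At c: \Diamond \Diamond q requires \Diamond q at some successor in {d}.
  At d: \Diamond q is false.
So \Diamond \Diamond q is false at c.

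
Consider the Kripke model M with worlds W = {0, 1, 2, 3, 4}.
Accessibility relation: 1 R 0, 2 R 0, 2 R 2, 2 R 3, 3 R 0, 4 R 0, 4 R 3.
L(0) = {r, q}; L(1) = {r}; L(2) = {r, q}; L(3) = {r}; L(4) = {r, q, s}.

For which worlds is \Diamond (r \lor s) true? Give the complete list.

1, 2, 3, 4

Recall that \Diamond ψ holds at a world iff ψ holds at some accessible world.
Let φ = \Diamond (r \lor s). Evaluate φ at each world:
  0 (successors ∅): φ is false.
  1 (successors {0}): φ is true.
  2 (successors {0, 2, 3}): φ is true.
  3 (successors {0}): φ is true.
  4 (successors {0, 3}): φ is true.
For instance, at 2:
  At 2: \Diamond (r \lor s) requires r \lor s at some successor in {0, 2, 3}.
    r \lor s holds at 0, so \Diamond (r \lor s) is true at 2.
Satisfying worlds: {1, 2, 3, 4}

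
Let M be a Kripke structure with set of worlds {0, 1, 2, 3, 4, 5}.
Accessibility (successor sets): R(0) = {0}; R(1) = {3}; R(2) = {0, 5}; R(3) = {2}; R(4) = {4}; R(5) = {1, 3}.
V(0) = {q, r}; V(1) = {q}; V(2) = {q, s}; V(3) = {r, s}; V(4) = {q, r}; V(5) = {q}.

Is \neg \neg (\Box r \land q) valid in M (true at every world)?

Let φ = \neg \neg (\Box r \land q). Evaluate φ at each world:
  0 (successors {0}): φ is true.
  1 (successors {3}): φ is true.
  2 (successors {0, 5}): φ is false.
  3 (successors {2}): φ is false.
  4 (successors {4}): φ is true.
  5 (successors {1, 3}): φ is false.
Detail at 2 (counterexample):
  At 2: \neg (\Box r \land q) is true, so \neg \neg (\Box r \land q) is false.
    At 2: \Box r \land q is false, so \neg (\Box r \land q) is true.
      At 2: \Box r is false, q is true, so \Box r \land q is false.

No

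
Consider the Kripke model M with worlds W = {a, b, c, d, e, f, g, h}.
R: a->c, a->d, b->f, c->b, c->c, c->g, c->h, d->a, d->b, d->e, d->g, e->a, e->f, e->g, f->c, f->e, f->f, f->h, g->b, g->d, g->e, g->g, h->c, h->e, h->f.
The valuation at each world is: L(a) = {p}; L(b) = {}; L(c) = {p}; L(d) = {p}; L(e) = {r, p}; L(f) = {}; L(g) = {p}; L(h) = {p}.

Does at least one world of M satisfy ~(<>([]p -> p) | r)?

Let φ = ~(<>([]p -> p) | r). Evaluate φ at each world:
  a (successors {c, d}): φ is false.
  b (successors {f}): φ is false.
  c (successors {b, c, g, h}): φ is false.
  d (successors {a, b, e, g}): φ is false.
  e (successors {a, f, g}): φ is false.
  f (successors {c, e, f, h}): φ is false.
  g (successors {b, d, e, g}): φ is false.
  h (successors {c, e, f}): φ is false.
For instance, at e:
  At e: <>([]p -> p) | r is true, so ~(<>([]p -> p) | r) is false.
    At e: <>([]p -> p) is true, r is true, so <>([]p -> p) | r is true.
      At e: <>([]p -> p) requires []p -> p at some successor in {a, f, g}.
        []p -> p holds at a, so <>([]p -> p) is true at e.

No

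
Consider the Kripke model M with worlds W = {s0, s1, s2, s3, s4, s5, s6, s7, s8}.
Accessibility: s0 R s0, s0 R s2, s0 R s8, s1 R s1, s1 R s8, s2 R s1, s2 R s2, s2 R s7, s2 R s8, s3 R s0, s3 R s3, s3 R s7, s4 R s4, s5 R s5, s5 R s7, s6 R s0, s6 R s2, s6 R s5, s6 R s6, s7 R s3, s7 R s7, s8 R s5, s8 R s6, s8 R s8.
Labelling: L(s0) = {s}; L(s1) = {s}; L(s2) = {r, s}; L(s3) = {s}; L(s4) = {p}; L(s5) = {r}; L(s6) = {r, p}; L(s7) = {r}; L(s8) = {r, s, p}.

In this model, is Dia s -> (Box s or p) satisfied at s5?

Recall that Box ψ holds at a world iff ψ holds at every accessible world, and Dia ψ holds iff ψ holds at some accessible world.
At s5: Dia s is false, Box s or p is false, so Dia s -> (Box s or p) is true.
  At s5: Dia s requires s at some successor in {s5, s7}.
    At s5: s is false.
    At s7: s is false.
  So Dia s is false at s5.
  At s5: Box s is false, p is false, so Box s or p is false.
    At s5: Box s requires s at every successor {s5, s7}.
      s fails at s5, so Box s is false at s5.

Yes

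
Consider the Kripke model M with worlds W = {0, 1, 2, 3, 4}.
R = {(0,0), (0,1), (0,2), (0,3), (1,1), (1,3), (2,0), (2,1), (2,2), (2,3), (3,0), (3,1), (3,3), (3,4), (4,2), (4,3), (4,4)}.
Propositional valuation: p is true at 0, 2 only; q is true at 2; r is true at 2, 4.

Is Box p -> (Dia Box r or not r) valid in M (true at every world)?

Yes

Let φ = Box p -> (Dia Box r or not r). Evaluate φ at each world:
  0 (successors {0, 1, 2, 3}): φ is true.
  1 (successors {1, 3}): φ is true.
  2 (successors {0, 1, 2, 3}): φ is true.
  3 (successors {0, 1, 3, 4}): φ is true.
  4 (successors {2, 3, 4}): φ is true.
For instance, at 1:
  At 1: Box p is false, Dia Box r or not r is true, so Box p -> (Dia Box r or not r) is true.
    At 1: Box p requires p at every successor {1, 3}.
      p fails at 1, so Box p is false at 1.
    At 1: Dia Box r is false, not r is true, so Dia Box r or not r is true.
      At 1: Dia Box r requires Box r at some successor in {1, 3}.
        At 1: Box r is false.
        At 3: Box r is false.
      So Dia Box r is false at 1.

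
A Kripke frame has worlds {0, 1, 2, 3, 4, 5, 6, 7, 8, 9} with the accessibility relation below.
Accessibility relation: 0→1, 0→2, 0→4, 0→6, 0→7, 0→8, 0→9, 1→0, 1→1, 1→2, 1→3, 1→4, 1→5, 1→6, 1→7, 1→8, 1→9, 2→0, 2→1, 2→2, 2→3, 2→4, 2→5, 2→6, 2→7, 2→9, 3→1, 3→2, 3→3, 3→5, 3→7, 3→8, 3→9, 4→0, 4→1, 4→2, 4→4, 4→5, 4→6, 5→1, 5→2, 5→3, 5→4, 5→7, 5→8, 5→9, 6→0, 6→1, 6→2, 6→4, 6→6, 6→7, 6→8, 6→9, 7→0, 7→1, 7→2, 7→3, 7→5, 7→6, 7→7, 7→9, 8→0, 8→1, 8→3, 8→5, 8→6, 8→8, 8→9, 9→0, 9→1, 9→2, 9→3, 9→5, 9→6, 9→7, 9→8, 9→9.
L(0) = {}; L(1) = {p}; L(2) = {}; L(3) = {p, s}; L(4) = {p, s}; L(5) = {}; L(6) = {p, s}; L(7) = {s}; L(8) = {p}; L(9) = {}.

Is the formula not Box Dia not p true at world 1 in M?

Recall that Box ψ holds at a world iff ψ holds at every accessible world, and Dia ψ holds iff ψ holds at some accessible world.
At 1: Box Dia not p is true, so not Box Dia not p is false.
  At 1: Box Dia not p requires Dia not p at every successor {0, 1, 2, 3, 4, 5, 6, 7, 8, 9}.
    At 0: Dia not p is true.
    At 1: Dia not p is true.
    At 2: Dia not p is true.
    At 3: Dia not p is true.
    At 4: Dia not p is true.
    At 5: Dia not p is true.
    At 6: Dia not p is true.
    At 7: Dia not p is true.
    At 8: Dia not p is true.
    At 9: Dia not p is true.
  So Box Dia not p is true at 1.

No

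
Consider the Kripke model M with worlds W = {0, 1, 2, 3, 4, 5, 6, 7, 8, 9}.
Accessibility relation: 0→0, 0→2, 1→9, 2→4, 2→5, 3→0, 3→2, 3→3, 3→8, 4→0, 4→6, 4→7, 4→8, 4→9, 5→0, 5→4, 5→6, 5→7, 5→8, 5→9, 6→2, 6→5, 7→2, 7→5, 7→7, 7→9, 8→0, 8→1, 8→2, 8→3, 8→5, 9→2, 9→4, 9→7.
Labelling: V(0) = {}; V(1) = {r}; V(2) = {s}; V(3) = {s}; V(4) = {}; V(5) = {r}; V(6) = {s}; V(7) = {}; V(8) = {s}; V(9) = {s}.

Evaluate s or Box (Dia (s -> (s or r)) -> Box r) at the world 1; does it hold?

At 1: s is false, Box (Dia (s -> (s or r)) -> Box r) is false, so s or Box (Dia (s -> (s or r)) -> Box r) is false.
  At 1: Box (Dia (s -> (s or r)) -> Box r) requires Dia (s -> (s or r)) -> Box r at every successor {9}.
    Dia (s -> (s or r)) -> Box r fails at 9, so Box (Dia (s -> (s or r)) -> Box r) is false at 1.
      At 9: Dia (s -> (s or r)) is true, Box r is false, so Dia (s -> (s or r)) -> Box r is false.

No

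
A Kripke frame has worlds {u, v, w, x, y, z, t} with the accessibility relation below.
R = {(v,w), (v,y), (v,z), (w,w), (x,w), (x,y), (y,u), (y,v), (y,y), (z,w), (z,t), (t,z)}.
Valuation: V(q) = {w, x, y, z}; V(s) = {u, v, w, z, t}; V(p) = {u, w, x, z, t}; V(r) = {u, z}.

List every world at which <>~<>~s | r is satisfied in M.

u, v, w, x, y, z, t

Let φ = <>~<>~s | r. Evaluate φ at each world:
  u (successors ∅): φ is true.
  v (successors {w, y, z}): φ is true.
  w (successors {w}): φ is true.
  x (successors {w, y}): φ is true.
  y (successors {u, v, y}): φ is true.
  z (successors {w, t}): φ is true.
  t (successors {z}): φ is true.
For instance, at y:
  At y: <>~<>~s is true, r is false, so <>~<>~s | r is true.
    At y: <>~<>~s requires ~<>~s at some successor in {u, v, y}.
      ~<>~s holds at u, so <>~<>~s is true at y.
Satisfying worlds: {u, v, w, x, y, z, t}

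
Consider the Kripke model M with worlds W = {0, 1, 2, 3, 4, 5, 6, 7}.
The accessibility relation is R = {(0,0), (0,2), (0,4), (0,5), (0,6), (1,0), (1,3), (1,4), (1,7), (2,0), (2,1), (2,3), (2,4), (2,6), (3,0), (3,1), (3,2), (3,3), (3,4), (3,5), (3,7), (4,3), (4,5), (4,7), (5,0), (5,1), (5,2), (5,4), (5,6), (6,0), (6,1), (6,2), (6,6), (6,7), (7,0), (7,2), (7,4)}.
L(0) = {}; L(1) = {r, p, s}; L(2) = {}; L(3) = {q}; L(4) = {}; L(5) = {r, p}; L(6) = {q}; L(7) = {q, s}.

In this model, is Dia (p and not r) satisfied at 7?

Recall that Dia ψ holds at a world iff ψ holds at some accessible world.
At 7: Dia (p and not r) requires p and not r at some successor in {0, 2, 4}.
  At 0: p and not r is false.
  At 2: p and not r is false.
  At 4: p and not r is false.
So Dia (p and not r) is false at 7.

No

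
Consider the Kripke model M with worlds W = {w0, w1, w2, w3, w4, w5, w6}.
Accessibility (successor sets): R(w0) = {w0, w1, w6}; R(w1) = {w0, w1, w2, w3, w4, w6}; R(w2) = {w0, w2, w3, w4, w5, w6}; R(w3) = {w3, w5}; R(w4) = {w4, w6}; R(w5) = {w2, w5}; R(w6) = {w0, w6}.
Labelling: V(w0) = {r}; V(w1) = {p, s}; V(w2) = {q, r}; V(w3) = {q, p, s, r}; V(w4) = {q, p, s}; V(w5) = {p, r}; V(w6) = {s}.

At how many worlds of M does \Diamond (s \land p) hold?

Let φ = \Diamond (s \land p). Evaluate φ at each world:
  w0 (successors {w0, w1, w6}): φ is true.
  w1 (successors {w0, w1, w2, w3, w4, w6}): φ is true.
  w2 (successors {w0, w2, w3, w4, w5, w6}): φ is true.
  w3 (successors {w3, w5}): φ is true.
  w4 (successors {w4, w6}): φ is true.
  w5 (successors {w2, w5}): φ is false.
  w6 (successors {w0, w6}): φ is false.
For instance, at w6:
  At w6: \Diamond (s \land p) requires s \land p at some successor in {w0, w6}.
    At w0: s \land p is false.
    At w6: s \land p is false.
  So \Diamond (s \land p) is false at w6.
Satisfying worlds: {w0, w1, w2, w3, w4}

5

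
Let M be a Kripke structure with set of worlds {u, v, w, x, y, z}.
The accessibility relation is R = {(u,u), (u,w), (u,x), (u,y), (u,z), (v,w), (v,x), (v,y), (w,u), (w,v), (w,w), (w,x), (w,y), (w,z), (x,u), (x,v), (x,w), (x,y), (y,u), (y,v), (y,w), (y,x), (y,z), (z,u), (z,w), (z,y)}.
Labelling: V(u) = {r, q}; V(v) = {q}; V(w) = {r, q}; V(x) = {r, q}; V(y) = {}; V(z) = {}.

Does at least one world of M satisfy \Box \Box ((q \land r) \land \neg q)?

Let φ = \Box \Box ((q \land r) \land \neg q). Evaluate φ at each world:
  u (successors {u, w, x, y, z}): φ is false.
  v (successors {w, x, y}): φ is false.
  w (successors {u, v, w, x, y, z}): φ is false.
  x (successors {u, v, w, y}): φ is false.
  y (successors {u, v, w, x, z}): φ is false.
  z (successors {u, w, y}): φ is false.
For instance, at w:
  At w: \Box \Box ((q \land r) \land \neg q) requires \Box ((q \land r) \land \neg q) at every successor {u, v, w, x, y, z}.
    \Box ((q \land r) \land \neg q) fails at u, so \Box \Box ((q \land r) \land \neg q) is false at w.
      At u: \Box ((q \land r) \land \neg q) requires (q \land r) \land \neg q at every successor {u, w, x, y, z}.
        (q \land r) \land \neg q fails at u, so \Box ((q \land r) \land \neg q) is false at u.

No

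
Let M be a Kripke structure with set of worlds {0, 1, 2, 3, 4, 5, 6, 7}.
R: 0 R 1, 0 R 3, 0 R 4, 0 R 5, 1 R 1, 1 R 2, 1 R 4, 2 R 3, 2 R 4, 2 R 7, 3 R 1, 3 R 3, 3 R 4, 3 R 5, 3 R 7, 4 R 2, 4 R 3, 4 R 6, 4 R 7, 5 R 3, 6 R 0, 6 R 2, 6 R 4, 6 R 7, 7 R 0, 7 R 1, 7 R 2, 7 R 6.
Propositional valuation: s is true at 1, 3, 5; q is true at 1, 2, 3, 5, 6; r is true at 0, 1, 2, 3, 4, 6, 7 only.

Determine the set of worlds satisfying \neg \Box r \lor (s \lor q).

0, 1, 2, 3, 5, 6

Let φ = \neg \Box r \lor (s \lor q). Evaluate φ at each world:
  0 (successors {1, 3, 4, 5}): φ is true.
  1 (successors {1, 2, 4}): φ is true.
  2 (successors {3, 4, 7}): φ is true.
  3 (successors {1, 3, 4, 5, 7}): φ is true.
  4 (successors {2, 3, 6, 7}): φ is false.
  5 (successors {3}): φ is true.
  6 (successors {0, 2, 4, 7}): φ is true.
  7 (successors {0, 1, 2, 6}): φ is false.
For instance, at 0:
  At 0: \neg \Box r is true, s \lor q is false, so \neg \Box r \lor (s \lor q) is true.
    At 0: \Box r is false, so \neg \Box r is true.
      At 0: \Box r requires r at every successor {1, 3, 4, 5}.
        r fails at 5, so \Box r is false at 0.
Satisfying worlds: {0, 1, 2, 3, 5, 6}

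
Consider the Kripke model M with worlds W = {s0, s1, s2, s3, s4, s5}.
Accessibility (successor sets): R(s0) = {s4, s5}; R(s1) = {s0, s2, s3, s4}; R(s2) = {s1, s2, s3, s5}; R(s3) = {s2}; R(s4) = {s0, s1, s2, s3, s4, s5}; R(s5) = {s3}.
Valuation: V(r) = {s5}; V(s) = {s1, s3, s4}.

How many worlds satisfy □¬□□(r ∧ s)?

Let φ = □¬□□(r ∧ s). Evaluate φ at each world:
  s0 (successors {s4, s5}): φ is true.
  s1 (successors {s0, s2, s3, s4}): φ is true.
  s2 (successors {s1, s2, s3, s5}): φ is true.
  s3 (successors {s2}): φ is true.
  s4 (successors {s0, s1, s2, s3, s4, s5}): φ is true.
  s5 (successors {s3}): φ is true.
For instance, at s3:
  At s3: □¬□□(r ∧ s) requires ¬□□(r ∧ s) at every successor {s2}.
      At s2: □□(r ∧ s) is false, so ¬□□(r ∧ s) is true.
  So □¬□□(r ∧ s) is true at s3.
Satisfying worlds: {s0, s1, s2, s3, s4, s5}

6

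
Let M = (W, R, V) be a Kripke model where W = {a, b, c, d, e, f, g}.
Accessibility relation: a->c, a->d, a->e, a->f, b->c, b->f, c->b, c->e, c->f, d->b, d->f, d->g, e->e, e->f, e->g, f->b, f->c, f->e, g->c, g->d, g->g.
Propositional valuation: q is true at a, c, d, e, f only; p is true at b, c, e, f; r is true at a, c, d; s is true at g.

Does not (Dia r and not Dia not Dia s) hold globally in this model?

Recall that Dia ψ holds at a world iff ψ holds at some accessible world.
Let φ = not (Dia r and not Dia not Dia s). Evaluate φ at each world:
  a (successors {c, d, e, f}): φ is true.
  b (successors {c, f}): φ is true.
  c (successors {b, e, f}): φ is true.
  d (successors {b, f, g}): φ is true.
  e (successors {e, f, g}): φ is true.
  f (successors {b, c, e}): φ is true.
  g (successors {c, d, g}): φ is true.
For instance, at a:
  At a: Dia r and not Dia not Dia s is false, so not (Dia r and not Dia not Dia s) is true.
    At a: Dia r is true, not Dia not Dia s is false, so Dia r and not Dia not Dia s is false.
      At a: Dia r requires r at some successor in {c, d, e, f}.
        r holds at c, so Dia r is true at a.
      At a: Dia not Dia s is true, so not Dia not Dia s is false.

Yes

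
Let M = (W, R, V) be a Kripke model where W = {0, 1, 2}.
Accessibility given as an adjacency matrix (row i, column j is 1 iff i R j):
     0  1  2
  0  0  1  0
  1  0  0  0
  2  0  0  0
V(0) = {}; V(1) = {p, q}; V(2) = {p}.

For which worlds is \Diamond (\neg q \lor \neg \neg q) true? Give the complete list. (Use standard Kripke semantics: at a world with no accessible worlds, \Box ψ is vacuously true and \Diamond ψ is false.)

Let φ = \Diamond (\neg q \lor \neg \neg q). Evaluate φ at each world:
  0 (successors {1}): φ is true.
  1 (successors ∅): φ is false.
  2 (successors ∅): φ is false.
For instance, at 0:
  At 0: \Diamond (\neg q \lor \neg \neg q) requires \neg q \lor \neg \neg q at some successor in {1}.
    \neg q \lor \neg \neg q holds at 1, so \Diamond (\neg q \lor \neg \neg q) is true at 0.
Satisfying worlds: {0}

0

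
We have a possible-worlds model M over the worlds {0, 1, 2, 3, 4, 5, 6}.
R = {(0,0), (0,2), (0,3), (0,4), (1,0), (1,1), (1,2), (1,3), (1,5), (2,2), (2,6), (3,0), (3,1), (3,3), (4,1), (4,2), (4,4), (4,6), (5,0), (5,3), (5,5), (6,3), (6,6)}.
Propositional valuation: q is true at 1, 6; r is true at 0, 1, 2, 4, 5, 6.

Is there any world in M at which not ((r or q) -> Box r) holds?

Yes

Let φ = not ((r or q) -> Box r). Evaluate φ at each world:
  0 (successors {0, 2, 3, 4}): φ is true.
  1 (successors {0, 1, 2, 3, 5}): φ is true.
  2 (successors {2, 6}): φ is false.
  3 (successors {0, 1, 3}): φ is false.
  4 (successors {1, 2, 4, 6}): φ is false.
  5 (successors {0, 3, 5}): φ is true.
  6 (successors {3, 6}): φ is true.
Detail at 0 (witness):
  At 0: (r or q) -> Box r is false, so not ((r or q) -> Box r) is true.
    At 0: r or q is true, Box r is false, so (r or q) -> Box r is false.
      At 0: Box r requires r at every successor {0, 2, 3, 4}.
        r fails at 3, so Box r is false at 0.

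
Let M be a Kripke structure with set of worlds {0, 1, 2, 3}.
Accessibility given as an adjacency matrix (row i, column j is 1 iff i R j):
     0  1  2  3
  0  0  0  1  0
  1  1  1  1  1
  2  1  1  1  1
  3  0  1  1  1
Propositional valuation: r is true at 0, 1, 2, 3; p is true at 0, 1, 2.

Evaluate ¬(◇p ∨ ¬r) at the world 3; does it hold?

At 3: ◇p ∨ ¬r is true, so ¬(◇p ∨ ¬r) is false.
  At 3: ◇p is true, ¬r is false, so ◇p ∨ ¬r is true.
    At 3: ◇p requires p at some successor in {1, 2, 3}.
      p holds at 1, so ◇p is true at 3.

No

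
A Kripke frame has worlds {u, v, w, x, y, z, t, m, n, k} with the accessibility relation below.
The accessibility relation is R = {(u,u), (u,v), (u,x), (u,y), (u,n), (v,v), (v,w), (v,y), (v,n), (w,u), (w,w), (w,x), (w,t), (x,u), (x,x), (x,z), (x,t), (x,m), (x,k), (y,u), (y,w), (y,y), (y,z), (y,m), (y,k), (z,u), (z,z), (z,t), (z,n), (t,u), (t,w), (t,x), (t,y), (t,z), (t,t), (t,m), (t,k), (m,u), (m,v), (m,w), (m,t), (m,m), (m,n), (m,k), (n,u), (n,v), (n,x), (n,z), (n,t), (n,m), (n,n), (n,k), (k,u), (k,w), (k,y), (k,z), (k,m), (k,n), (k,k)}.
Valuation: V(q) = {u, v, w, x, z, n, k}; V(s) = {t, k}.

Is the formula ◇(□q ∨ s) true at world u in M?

At u: ◇(□q ∨ s) requires □q ∨ s at some successor in {u, v, x, y, n}.
  At u: □q ∨ s is false.
  At v: □q ∨ s is false.
  At x: □q ∨ s is false.
  At y: □q ∨ s is false.
  At n: □q ∨ s is false.
So ◇(□q ∨ s) is false at u.

No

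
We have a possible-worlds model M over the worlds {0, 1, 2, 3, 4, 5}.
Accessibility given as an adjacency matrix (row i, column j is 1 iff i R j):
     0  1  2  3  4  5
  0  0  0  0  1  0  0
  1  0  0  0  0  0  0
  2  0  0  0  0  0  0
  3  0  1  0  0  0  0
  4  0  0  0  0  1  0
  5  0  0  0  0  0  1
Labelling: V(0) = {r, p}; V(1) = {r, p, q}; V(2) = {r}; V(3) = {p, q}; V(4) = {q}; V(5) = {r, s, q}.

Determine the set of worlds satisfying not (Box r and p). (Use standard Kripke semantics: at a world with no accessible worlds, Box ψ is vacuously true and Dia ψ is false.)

0, 2, 4, 5

Let φ = not (Box r and p). Evaluate φ at each world:
  0 (successors {3}): φ is true.
  1 (successors ∅): φ is false.
  2 (successors ∅): φ is true.
  3 (successors {1}): φ is false.
  4 (successors {4}): φ is true.
  5 (successors {5}): φ is true.
For instance, at 0:
  At 0: Box r and p is false, so not (Box r and p) is true.
    At 0: Box r is false, p is true, so Box r and p is false.
      At 0: Box r requires r at every successor {3}.
        r fails at 3, so Box r is false at 0.
Satisfying worlds: {0, 2, 4, 5}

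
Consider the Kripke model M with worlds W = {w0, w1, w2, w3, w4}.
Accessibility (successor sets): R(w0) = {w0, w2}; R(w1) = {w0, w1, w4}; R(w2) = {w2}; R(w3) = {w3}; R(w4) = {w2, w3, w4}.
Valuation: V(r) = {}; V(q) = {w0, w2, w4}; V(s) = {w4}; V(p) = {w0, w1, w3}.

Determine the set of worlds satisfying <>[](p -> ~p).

Let φ = <>[](p -> ~p). Evaluate φ at each world:
  w0 (successors {w0, w2}): φ is true.
  w1 (successors {w0, w1, w4}): φ is false.
  w2 (successors {w2}): φ is true.
  w3 (successors {w3}): φ is false.
  w4 (successors {w2, w3, w4}): φ is true.
For instance, at w3:
  At w3: <>[](p -> ~p) requires [](p -> ~p) at some successor in {w3}.
    At w3: [](p -> ~p) is false.
  So <>[](p -> ~p) is false at w3.
Satisfying worlds: {w0, w2, w4}

w0, w2, w4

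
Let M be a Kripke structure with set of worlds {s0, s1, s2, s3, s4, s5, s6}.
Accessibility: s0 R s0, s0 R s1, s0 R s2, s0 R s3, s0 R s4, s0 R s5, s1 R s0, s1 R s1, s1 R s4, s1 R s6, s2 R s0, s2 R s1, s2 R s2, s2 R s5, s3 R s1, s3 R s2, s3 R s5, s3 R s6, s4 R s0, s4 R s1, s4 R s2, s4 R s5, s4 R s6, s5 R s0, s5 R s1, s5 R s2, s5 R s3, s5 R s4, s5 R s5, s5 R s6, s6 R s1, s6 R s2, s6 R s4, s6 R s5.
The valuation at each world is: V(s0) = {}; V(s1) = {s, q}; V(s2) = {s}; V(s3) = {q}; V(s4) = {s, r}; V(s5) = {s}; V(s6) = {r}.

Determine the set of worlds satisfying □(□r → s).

Let φ = □(□r → s). Evaluate φ at each world:
  s0 (successors {s0, s1, s2, s3, s4, s5}): φ is true.
  s1 (successors {s0, s1, s4, s6}): φ is true.
  s2 (successors {s0, s1, s2, s5}): φ is true.
  s3 (successors {s1, s2, s5, s6}): φ is true.
  s4 (successors {s0, s1, s2, s5, s6}): φ is true.
  s5 (successors {s0, s1, s2, s3, s4, s5, s6}): φ is true.
  s6 (successors {s1, s2, s4, s5}): φ is true.
For instance, at s5:
  At s5: □(□r → s) requires □r → s at every successor {s0, s1, s2, s3, s4, s5, s6}.
    At s0: □r → s is true.
    At s1: □r → s is true.
    At s2: □r → s is true.
    At s3: □r → s is true.
    At s4: □r → s is true.
    At s5: □r → s is true.
    At s6: □r → s is true.
  So □(□r → s) is true at s5.
Satisfying worlds: {s0, s1, s2, s3, s4, s5, s6}

s0, s1, s2, s3, s4, s5, s6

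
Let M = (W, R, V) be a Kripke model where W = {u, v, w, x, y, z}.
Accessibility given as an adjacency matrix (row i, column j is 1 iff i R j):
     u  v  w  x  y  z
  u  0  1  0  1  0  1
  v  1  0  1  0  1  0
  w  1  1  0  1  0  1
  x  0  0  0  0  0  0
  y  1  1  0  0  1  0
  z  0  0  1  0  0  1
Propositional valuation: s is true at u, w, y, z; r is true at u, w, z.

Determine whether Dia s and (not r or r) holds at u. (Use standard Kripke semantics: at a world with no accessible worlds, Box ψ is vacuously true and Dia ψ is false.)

At u: Dia s is true, not r or r is true, so Dia s and (not r or r) is true.
  At u: Dia s requires s at some successor in {v, x, z}.
    s holds at z, so Dia s is true at u.

Yes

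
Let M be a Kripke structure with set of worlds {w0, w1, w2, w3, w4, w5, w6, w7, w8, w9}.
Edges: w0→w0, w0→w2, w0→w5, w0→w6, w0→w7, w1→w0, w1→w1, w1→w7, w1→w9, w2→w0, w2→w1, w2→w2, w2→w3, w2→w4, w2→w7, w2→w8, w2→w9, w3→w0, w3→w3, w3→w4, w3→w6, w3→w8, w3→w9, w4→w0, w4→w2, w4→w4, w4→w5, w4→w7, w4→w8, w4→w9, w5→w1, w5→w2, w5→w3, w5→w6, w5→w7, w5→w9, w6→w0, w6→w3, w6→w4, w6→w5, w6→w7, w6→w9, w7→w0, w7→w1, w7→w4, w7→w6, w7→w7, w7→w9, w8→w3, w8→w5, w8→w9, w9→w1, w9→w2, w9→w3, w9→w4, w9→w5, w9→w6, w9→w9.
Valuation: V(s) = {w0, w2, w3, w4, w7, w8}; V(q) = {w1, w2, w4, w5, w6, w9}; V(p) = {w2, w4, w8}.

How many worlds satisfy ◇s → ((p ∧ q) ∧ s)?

2

Recall that ◇ψ holds at a world iff ψ holds at some accessible world.
Let φ = ◇s → ((p ∧ q) ∧ s). Evaluate φ at each world:
  w0 (successors {w0, w2, w5, w6, w7}): φ is false.
  w1 (successors {w0, w1, w7, w9}): φ is false.
  w2 (successors {w0, w1, w2, w3, w4, w7, w8, w9}): φ is true.
  w3 (successors {w0, w3, w4, w6, w8, w9}): φ is false.
  w4 (successors {w0, w2, w4, w5, w7, w8, w9}): φ is true.
  w5 (successors {w1, w2, w3, w6, w7, w9}): φ is false.
  w6 (successors {w0, w3, w4, w5, w7, w9}): φ is false.
  w7 (successors {w0, w1, w4, w6, w7, w9}): φ is false.
  w8 (successors {w3, w5, w9}): φ is false.
  w9 (successors {w1, w2, w3, w4, w5, w6, w9}): φ is false.
For instance, at w0:
  At w0: ◇s is true, (p ∧ q) ∧ s is false, so ◇s → ((p ∧ q) ∧ s) is false.
    At w0: ◇s requires s at some successor in {w0, w2, w5, w6, w7}.
      s holds at w0, so ◇s is true at w0.
Satisfying worlds: {w2, w4}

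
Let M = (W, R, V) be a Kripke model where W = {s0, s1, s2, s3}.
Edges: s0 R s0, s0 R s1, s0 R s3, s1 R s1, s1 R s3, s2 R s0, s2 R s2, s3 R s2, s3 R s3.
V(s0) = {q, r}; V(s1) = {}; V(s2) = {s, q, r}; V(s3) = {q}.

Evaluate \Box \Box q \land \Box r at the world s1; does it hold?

No

At s1: \Box \Box q is false, \Box r is false, so \Box \Box q \land \Box r is false.
  At s1: \Box \Box q requires \Box q at every successor {s1, s3}.
    \Box q fails at s1, so \Box \Box q is false at s1.
      At s1: \Box q requires q at every successor {s1, s3}.
        q fails at s1, so \Box q is false at s1.
  At s1: \Box r requires r at every successor {s1, s3}.
    r fails at s1, so \Box r is false at s1.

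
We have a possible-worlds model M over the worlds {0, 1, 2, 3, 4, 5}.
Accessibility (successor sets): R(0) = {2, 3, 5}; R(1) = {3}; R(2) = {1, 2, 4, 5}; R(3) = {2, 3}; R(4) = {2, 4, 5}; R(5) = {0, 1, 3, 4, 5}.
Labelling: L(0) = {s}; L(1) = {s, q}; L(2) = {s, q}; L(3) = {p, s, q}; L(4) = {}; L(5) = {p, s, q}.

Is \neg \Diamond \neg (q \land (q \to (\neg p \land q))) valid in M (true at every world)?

No

Let φ = \neg \Diamond \neg (q \land (q \to (\neg p \land q))). Evaluate φ at each world:
  0 (successors {2, 3, 5}): φ is false.
  1 (successors {3}): φ is false.
  2 (successors {1, 2, 4, 5}): φ is false.
  3 (successors {2, 3}): φ is false.
  4 (successors {2, 4, 5}): φ is false.
  5 (successors {0, 1, 3, 4, 5}): φ is false.
Detail at 0 (counterexample):
  At 0: \Diamond \neg (q \land (q \to (\neg p \land q))) is true, so \neg \Diamond \neg (q \land (q \to (\neg p \land q))) is false.
    At 0: \Diamond \neg (q \land (q \to (\neg p \land q))) requires \neg (q \land (q \to (\neg p \land q))) at some successor in {2, 3, 5}.
      \neg (q \land (q \to (\neg p \land q))) holds at 3, so \Diamond \neg (q \land (q \to (\neg p \land q))) is true at 0.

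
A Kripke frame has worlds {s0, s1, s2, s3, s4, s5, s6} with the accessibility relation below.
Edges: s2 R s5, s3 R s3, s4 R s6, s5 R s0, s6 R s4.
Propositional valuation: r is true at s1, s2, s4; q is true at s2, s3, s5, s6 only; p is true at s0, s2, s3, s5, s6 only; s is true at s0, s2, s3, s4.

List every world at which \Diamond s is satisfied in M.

Let φ = \Diamond s. Evaluate φ at each world:
  s0 (successors ∅): φ is false.
  s1 (successors ∅): φ is false.
  s2 (successors {s5}): φ is false.
  s3 (successors {s3}): φ is true.
  s4 (successors {s6}): φ is false.
  s5 (successors {s0}): φ is true.
  s6 (successors {s4}): φ is true.
For instance, at s4:
  At s4: \Diamond s requires s at some successor in {s6}.
    At s6: s is false.
  So \Diamond s is false at s4.
Satisfying worlds: {s3, s5, s6}

s3, s5, s6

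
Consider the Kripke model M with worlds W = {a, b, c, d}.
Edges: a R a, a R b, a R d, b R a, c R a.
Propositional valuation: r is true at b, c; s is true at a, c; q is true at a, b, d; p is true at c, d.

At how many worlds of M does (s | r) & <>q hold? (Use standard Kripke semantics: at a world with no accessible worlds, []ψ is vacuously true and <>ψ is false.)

Let φ = (s | r) & <>q. Evaluate φ at each world:
  a (successors {a, b, d}): φ is true.
  b (successors {a}): φ is true.
  c (successors {a}): φ is true.
  d (successors ∅): φ is false.
For instance, at b:
  At b: s | r is true, <>q is true, so (s | r) & <>q is true.
    At b: <>q requires q at some successor in {a}.
      q holds at a, so <>q is true at b.
Satisfying worlds: {a, b, c}

3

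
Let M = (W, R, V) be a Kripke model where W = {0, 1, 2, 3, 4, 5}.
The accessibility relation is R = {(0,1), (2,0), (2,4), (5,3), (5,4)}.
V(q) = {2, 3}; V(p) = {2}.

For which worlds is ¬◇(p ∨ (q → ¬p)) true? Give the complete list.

1, 3, 4

Recall that ◇ψ holds at a world iff ψ holds at some accessible world.
Let φ = ¬◇(p ∨ (q → ¬p)). Evaluate φ at each world:
  0 (successors {1}): φ is false.
  1 (successors ∅): φ is true.
  2 (successors {0, 4}): φ is false.
  3 (successors ∅): φ is true.
  4 (successors ∅): φ is true.
  5 (successors {3, 4}): φ is false.
For instance, at 0:
  At 0: ◇(p ∨ (q → ¬p)) is true, so ¬◇(p ∨ (q → ¬p)) is false.
    At 0: ◇(p ∨ (q → ¬p)) requires p ∨ (q → ¬p) at some successor in {1}.
      p ∨ (q → ¬p) holds at 1, so ◇(p ∨ (q → ¬p)) is true at 0.
Satisfying worlds: {1, 3, 4}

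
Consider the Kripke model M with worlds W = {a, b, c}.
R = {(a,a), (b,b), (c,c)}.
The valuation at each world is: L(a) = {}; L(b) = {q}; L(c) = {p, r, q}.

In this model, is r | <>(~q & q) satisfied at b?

No

At b: r is false, <>(~q & q) is false, so r | <>(~q & q) is false.
  At b: <>(~q & q) requires ~q & q at some successor in {b}.
    At b: ~q & q is false.
  So <>(~q & q) is false at b.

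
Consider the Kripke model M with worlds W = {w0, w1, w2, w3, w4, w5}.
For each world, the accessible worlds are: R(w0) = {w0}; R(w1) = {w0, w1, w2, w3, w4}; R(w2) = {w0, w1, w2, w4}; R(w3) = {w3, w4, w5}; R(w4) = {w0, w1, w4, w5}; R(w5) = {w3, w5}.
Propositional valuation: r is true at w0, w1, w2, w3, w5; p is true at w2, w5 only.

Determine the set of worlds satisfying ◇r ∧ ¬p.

Let φ = ◇r ∧ ¬p. Evaluate φ at each world:
  w0 (successors {w0}): φ is true.
  w1 (successors {w0, w1, w2, w3, w4}): φ is true.
  w2 (successors {w0, w1, w2, w4}): φ is false.
  w3 (successors {w3, w4, w5}): φ is true.
  w4 (successors {w0, w1, w4, w5}): φ is true.
  w5 (successors {w3, w5}): φ is false.
For instance, at w5:
  At w5: ◇r is true, ¬p is false, so ◇r ∧ ¬p is false.
    At w5: ◇r requires r at some successor in {w3, w5}.
      r holds at w3, so ◇r is true at w5.
Satisfying worlds: {w0, w1, w3, w4}

w0, w1, w3, w4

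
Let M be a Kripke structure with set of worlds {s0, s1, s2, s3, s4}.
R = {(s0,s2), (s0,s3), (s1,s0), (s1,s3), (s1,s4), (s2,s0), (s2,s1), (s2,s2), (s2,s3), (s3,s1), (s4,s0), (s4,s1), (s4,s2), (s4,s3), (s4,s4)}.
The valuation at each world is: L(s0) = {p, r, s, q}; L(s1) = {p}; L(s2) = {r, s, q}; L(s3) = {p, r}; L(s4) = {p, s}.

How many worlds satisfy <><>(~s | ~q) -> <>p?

Let φ = <><>(~s | ~q) -> <>p. Evaluate φ at each world:
  s0 (successors {s2, s3}): φ is true.
  s1 (successors {s0, s3, s4}): φ is true.
  s2 (successors {s0, s1, s2, s3}): φ is true.
  s3 (successors {s1}): φ is true.
  s4 (successors {s0, s1, s2, s3, s4}): φ is true.
For instance, at s4:
  At s4: <><>(~s | ~q) is true, <>p is true, so <><>(~s | ~q) -> <>p is true.
    At s4: <><>(~s | ~q) requires <>(~s | ~q) at some successor in {s0, s1, s2, s3, s4}.
      <>(~s | ~q) holds at s0, so <><>(~s | ~q) is true at s4.
    At s4: <>p requires p at some successor in {s0, s1, s2, s3, s4}.
      p holds at s0, so <>p is true at s4.
Satisfying worlds: {s0, s1, s2, s3, s4}

5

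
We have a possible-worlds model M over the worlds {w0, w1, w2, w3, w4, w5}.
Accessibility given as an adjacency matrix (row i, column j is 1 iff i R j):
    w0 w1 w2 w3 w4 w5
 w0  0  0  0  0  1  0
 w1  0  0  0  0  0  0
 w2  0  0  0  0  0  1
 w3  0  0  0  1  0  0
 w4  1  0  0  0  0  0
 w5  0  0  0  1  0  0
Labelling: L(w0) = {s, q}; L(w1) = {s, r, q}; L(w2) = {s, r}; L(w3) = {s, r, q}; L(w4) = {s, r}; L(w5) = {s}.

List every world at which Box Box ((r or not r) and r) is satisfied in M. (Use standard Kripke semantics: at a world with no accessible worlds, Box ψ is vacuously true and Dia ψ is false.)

Let φ = Box Box ((r or not r) and r). Evaluate φ at each world:
  w0 (successors {w4}): φ is false.
  w1 (successors ∅): φ is true.
  w2 (successors {w5}): φ is true.
  w3 (successors {w3}): φ is true.
  w4 (successors {w0}): φ is true.
  w5 (successors {w3}): φ is true.
For instance, at w3:
  At w3: Box Box ((r or not r) and r) requires Box ((r or not r) and r) at every successor {w3}.
      At w3: Box ((r or not r) and r) requires (r or not r) and r at every successor {w3}.
        At w3: (r or not r) and r is true.
      So Box ((r or not r) and r) is true at w3.
  So Box Box ((r or not r) and r) is true at w3.
Satisfying worlds: {w1, w2, w3, w4, w5}

w1, w2, w3, w4, w5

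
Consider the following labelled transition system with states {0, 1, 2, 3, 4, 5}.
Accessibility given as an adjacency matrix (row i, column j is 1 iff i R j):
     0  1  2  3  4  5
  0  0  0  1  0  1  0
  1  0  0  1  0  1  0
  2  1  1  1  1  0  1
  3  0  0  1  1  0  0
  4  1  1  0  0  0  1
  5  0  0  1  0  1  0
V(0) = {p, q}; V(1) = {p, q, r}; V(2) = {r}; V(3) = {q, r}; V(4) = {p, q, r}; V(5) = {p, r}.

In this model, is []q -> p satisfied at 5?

At 5: []q is false, p is true, so []q -> p is true.
  At 5: []q requires q at every successor {2, 4}.
    q fails at 2, so []q is false at 5.

Yes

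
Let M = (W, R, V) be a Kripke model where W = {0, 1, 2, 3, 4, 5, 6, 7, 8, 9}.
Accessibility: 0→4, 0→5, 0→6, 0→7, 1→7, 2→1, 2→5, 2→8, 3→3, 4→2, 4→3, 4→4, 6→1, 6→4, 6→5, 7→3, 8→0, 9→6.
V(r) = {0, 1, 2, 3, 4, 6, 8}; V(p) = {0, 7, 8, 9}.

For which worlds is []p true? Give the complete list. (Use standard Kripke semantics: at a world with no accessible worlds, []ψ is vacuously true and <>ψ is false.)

Let φ = []p. Evaluate φ at each world:
  0 (successors {4, 5, 6, 7}): φ is false.
  1 (successors {7}): φ is true.
  2 (successors {1, 5, 8}): φ is false.
  3 (successors {3}): φ is false.
  4 (successors {2, 3, 4}): φ is false.
  5 (successors ∅): φ is true.
  6 (successors {1, 4, 5}): φ is false.
  7 (successors {3}): φ is false.
  8 (successors {0}): φ is true.
  9 (successors {6}): φ is false.
For instance, at 4:
  At 4: []p requires p at every successor {2, 3, 4}.
    p fails at 2, so []p is false at 4.
Satisfying worlds: {1, 5, 8}

1, 5, 8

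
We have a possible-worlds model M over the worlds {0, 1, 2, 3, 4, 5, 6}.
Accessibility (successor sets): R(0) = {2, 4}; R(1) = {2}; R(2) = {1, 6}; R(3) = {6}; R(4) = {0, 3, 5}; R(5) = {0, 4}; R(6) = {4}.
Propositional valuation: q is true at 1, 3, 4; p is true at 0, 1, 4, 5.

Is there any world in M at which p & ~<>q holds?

Let φ = p & ~<>q. Evaluate φ at each world:
  0 (successors {2, 4}): φ is false.
  1 (successors {2}): φ is true.
  2 (successors {1, 6}): φ is false.
  3 (successors {6}): φ is false.
  4 (successors {0, 3, 5}): φ is false.
  5 (successors {0, 4}): φ is false.
  6 (successors {4}): φ is false.
Detail at 1 (witness):
  At 1: p is true, ~<>q is true, so p & ~<>q is true.
    At 1: <>q is false, so ~<>q is true.
      At 1: <>q requires q at some successor in {2}.
        At 2: q is false.
      So <>q is false at 1.

Yes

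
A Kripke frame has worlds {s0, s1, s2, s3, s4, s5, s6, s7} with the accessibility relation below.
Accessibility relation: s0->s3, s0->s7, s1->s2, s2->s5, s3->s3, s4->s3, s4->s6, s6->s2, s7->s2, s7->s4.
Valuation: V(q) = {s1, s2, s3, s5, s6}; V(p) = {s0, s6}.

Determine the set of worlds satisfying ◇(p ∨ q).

Let φ = ◇(p ∨ q). Evaluate φ at each world:
  s0 (successors {s3, s7}): φ is true.
  s1 (successors {s2}): φ is true.
  s2 (successors {s5}): φ is true.
  s3 (successors {s3}): φ is true.
  s4 (successors {s3, s6}): φ is true.
  s5 (successors ∅): φ is false.
  s6 (successors {s2}): φ is true.
  s7 (successors {s2, s4}): φ is true.
For instance, at s3:
  At s3: ◇(p ∨ q) requires p ∨ q at some successor in {s3}.
    p ∨ q holds at s3, so ◇(p ∨ q) is true at s3.
Satisfying worlds: {s0, s1, s2, s3, s4, s6, s7}

s0, s1, s2, s3, s4, s6, s7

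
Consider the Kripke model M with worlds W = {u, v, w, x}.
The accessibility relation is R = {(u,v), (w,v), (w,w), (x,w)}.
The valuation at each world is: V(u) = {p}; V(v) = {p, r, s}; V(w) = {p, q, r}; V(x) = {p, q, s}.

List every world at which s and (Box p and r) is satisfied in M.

Let φ = s and (Box p and r). Evaluate φ at each world:
  u (successors {v}): φ is false.
  v (successors ∅): φ is true.
  w (successors {v, w}): φ is false.
  x (successors {w}): φ is false.
For instance, at x:
  At x: s is true, Box p and r is false, so s and (Box p and r) is false.
    At x: Box p is true, r is false, so Box p and r is false.
      At x: Box p requires p at every successor {w}.
        At w: p is true.
      So Box p is true at x.
Satisfying worlds: {v}

v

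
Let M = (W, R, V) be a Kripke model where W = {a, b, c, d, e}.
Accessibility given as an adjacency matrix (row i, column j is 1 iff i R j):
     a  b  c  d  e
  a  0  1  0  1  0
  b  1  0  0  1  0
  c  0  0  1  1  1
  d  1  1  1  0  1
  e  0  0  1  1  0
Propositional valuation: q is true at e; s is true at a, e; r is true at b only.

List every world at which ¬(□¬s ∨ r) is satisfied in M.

c, d

Let φ = ¬(□¬s ∨ r). Evaluate φ at each world:
  a (successors {b, d}): φ is false.
  b (successors {a, d}): φ is false.
  c (successors {c, d, e}): φ is true.
  d (successors {a, b, c, e}): φ is true.
  e (successors {c, d}): φ is false.
For instance, at c:
  At c: □¬s ∨ r is false, so ¬(□¬s ∨ r) is true.
    At c: □¬s is false, r is false, so □¬s ∨ r is false.
      At c: □¬s requires ¬s at every successor {c, d, e}.
        ¬s fails at e, so □¬s is false at c.
Satisfying worlds: {c, d}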